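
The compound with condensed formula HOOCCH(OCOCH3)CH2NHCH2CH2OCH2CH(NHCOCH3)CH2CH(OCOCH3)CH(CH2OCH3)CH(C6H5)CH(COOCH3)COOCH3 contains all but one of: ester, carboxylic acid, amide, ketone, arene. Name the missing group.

ester: present (CH(OCOCH3) — pendant –OC(=O)CH3: an acyloxy group → ester).
amide: present (CH(NHCOCH3) — pendant –NHC(=O)CH3: N bonded to a carbonyl → amide (not amine)).
carboxylic acid: present (HOOC — –COOH: carbonyl C bonded to –OH and C → carboxylic acid (the –OH is not a separate alcohol)).
arene: present (CH(C6H5) — pendant –C6H5: benzene ring → arene).
ketone: absent. In each of CH(OCOCH3), CH(COOCH3) and COOCH3, the C=O is bonded to an –O–C group, which defines an ester, not a ketone. In CH(NHCOCH3), the C=O is bonded to nitrogen, which defines an amide, not a ketone. In HOOC, the C=O bears an –OH, making it a carboxylic acid rather than a ketone.

ketone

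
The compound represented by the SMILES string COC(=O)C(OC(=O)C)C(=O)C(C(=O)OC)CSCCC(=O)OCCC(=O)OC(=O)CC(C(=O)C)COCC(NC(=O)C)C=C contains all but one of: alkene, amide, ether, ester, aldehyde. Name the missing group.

ester: present (CH3OOC — CH3O–C(=O)–: carbonyl C bonded to C and to –OCH3 → ester (not ketone + ether)).
ether: present (CH2OCH2 — C–O–C with sp³ carbons on both sides and no adjacent C=O → ether).
alkene: present (CH=CH2 — C=C double bond → alkene).
amide: present (CH(NHCOCH3) — pendant –NHC(=O)CH3: N bonded to a carbonyl → amide (not amine)).
aldehyde: absent. In each of CO and CH(COCH3), the carbonyl carbon is bonded to two carbons, so it is a ketone, not an aldehyde.

aldehyde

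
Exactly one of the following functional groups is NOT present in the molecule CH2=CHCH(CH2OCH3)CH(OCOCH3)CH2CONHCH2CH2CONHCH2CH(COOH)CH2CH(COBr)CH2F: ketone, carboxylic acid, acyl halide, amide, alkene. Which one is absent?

ketone

acyl halide: present (CH(COBr) — pendant –C(=O)X: carbonyl C bonded to C and halogen → acyl halide).
amide: present (CH2CONHCH2 — –C(=O)–N– linkage → amide (the N is not an amine)).
alkene: present (CH2=CH — C=C double bond → alkene).
carboxylic acid: present (CH(COOH) — pendant –COOH: carbonyl C bonded to C and –OH → carboxylic acid).
ketone: absent. In CH(OCOCH3), the C=O is bonded to an –O–C group, which defines an ester, not a ketone. In CH2CONHCH2, the C=O is bonded to nitrogen, which defines an amide, not a ketone. In CH(COOH), the C=O bears an –OH, making it a carboxylic acid rather than a ketone. In CH(COBr), the C=O is bonded to a halogen, which defines an acyl halide, not a ketone.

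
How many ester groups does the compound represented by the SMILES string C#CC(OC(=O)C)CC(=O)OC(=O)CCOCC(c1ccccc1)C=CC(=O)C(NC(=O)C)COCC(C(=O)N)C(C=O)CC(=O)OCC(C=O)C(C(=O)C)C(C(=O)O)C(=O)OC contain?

3

C≡C triple bond → alkyne.
pendant –OC(=O)CH3: an acyloxy group → ester.
two acyl groups sharing one oxygen, –C(=O)–O–C(=O)– → anhydride.
C–O–C with sp³ carbons on both sides and no adjacent C=O → ether.
pendant –C6H5: benzene ring → arene.
C=C double bond → alkene.
–C(=O)– with carbon on both sides → ketone.
pendant –NHC(=O)CH3: N bonded to a carbonyl → amide (not amine).
C–O–C with sp³ carbons on both sides and no adjacent C=O → ether.
pendant –CONH2: carbonyl C bonded to C and N → amide.
pendant –CHO: carbonyl C bonded to C and H → aldehyde.
–C(=O)–O–C with C on the carbonyl side → ester.
pendant –CHO: carbonyl C bonded to C and H → aldehyde.
pendant –COCH3: carbonyl C bonded to two carbons → ketone.
pendant –COOH: carbonyl C bonded to C and –OH → carboxylic acid.
–C(=O)OCH3: carbonyl C bonded to C and to –OCH3 → ester (not ketone + ether).
Ester appears at: CH(OCOCH3), CH2COOCH2, COOCH3 → 3.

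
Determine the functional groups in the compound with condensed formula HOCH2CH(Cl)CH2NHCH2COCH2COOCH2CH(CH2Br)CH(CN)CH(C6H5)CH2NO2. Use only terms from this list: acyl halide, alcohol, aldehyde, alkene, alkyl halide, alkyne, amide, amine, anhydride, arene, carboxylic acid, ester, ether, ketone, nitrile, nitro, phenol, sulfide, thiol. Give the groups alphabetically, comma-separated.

alcohol, alkyl halide, amine, arene, ester, ketone, nitrile, nitro

HO– on an sp³ carbon → alcohol.
halogen on an sp³ carbon → alkyl halide.
C–N–C with sp³ carbons and no adjacent C=O → amine (secondary).
–C(=O)– with carbon on both sides → ketone.
–C(=O)–O–C with C on the carbonyl side → ester.
pendant –CH2X: halogen on sp³ carbon → alkyl halide.
pendant –C≡N: nitrile.
pendant –C6H5: benzene ring → arene.
–NO2 on carbon → nitro group.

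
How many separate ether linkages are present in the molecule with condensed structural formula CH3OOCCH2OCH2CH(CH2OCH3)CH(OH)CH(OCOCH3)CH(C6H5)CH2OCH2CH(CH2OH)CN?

Working along the chain:
  CH3OOC: CH3O–C(=O)–: carbonyl C bonded to C and to –OCH3 → ester (not ketone + ether).
  CH2OCH2: C–O–C with sp³ carbons on both sides and no adjacent C=O → ether.
  CH(CH2OCH3): pendant –CH2OCH3: C–O–C linkage → ether.
  CH(OH): –OH on an sp³ carbon → alcohol (secondary).
  CH(OCOCH3): pendant –OC(=O)CH3: an acyloxy group → ester.
  CH(C6H5): pendant –C6H5: benzene ring → arene.
  CH2OCH2: C–O–C with sp³ carbons on both sides and no adjacent C=O → ether.
  CH(CH2OH): pendant –CH2OH on an sp³ backbone C → alcohol.
  CN: –C≡N: carbon triple-bonded to nitrogen → nitrile.
Ether appears at: CH2OCH2, CH(CH2OCH3), CH2OCH2 → 3.

3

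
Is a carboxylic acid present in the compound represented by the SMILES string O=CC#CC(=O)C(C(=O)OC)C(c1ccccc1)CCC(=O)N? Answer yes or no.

no

terminal –CHO: carbonyl C bonded to H and C → aldehyde.
C≡C triple bond → alkyne.
–C(=O)– with carbon on both sides → ketone.
pendant –COOCH3: carbonyl C bonded to C and –OCH3 → ester.
pendant –C6H5: benzene ring → arene.
–C(=O)NH2: carbonyl C bonded to C and to N → amide (the N is not a separate amine).
In CH(COOCH3), the acyl oxygen is bonded to carbon (–O–C), not to H, so this is an ester. In CONH2, the carbonyl is bonded to nitrogen, not to –OH; that is an amide.
The groups actually present are: aldehyde, alkyne, amide, arene, ester, ketone.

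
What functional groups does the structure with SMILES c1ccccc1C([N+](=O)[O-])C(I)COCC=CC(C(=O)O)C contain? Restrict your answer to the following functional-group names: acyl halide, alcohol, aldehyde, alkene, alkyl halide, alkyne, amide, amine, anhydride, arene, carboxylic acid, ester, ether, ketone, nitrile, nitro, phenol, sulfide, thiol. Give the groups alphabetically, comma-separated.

C6H5– phenyl ring → arene.
–NO2 on an sp³ carbon → nitro (the N=O is not a carbonyl).
halogen on an sp³ carbon → alkyl halide.
C–O–C with sp³ carbons on both sides and no adjacent C=O → ether.
C=C double bond → alkene.
pendant –COOH: carbonyl C bonded to C and –OH → carboxylic acid.

alkene, alkyl halide, arene, carboxylic acid, ether, nitro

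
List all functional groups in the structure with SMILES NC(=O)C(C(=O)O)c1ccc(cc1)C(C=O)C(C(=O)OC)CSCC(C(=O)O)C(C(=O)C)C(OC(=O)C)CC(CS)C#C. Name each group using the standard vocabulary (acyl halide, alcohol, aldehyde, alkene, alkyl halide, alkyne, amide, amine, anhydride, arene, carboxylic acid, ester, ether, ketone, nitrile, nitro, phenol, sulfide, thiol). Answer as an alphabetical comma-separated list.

Reading the structure from left to right:
  H2NCO: –C(=O)NH2: carbonyl C bonded to C and to N → amide (the N is not a separate amine).
  CH(COOH): pendant –COOH: carbonyl C bonded to C and –OH → carboxylic acid.
  C6H4: para-disubstituted benzene ring → arene.
  CH(CHO): pendant –CHO: carbonyl C bonded to C and H → aldehyde.
  CH(COOCH3): pendant –COOCH3: carbonyl C bonded to C and –OCH3 → ester.
  CH2SCH2: C–S–C linkage → sulfide (thioether).
  CH(COOH): pendant –COOH: carbonyl C bonded to C and –OH → carboxylic acid.
  CH(COCH3): pendant –COCH3: carbonyl C bonded to two carbons → ketone.
  CH(OCOCH3): pendant –OC(=O)CH3: an acyloxy group → ester.
  CH(CH2SH): pendant –CH2SH → thiol.
  C≡CH: C≡C triple bond → alkyne.

aldehyde, alkyne, amide, arene, carboxylic acid, ester, ketone, sulfide, thiol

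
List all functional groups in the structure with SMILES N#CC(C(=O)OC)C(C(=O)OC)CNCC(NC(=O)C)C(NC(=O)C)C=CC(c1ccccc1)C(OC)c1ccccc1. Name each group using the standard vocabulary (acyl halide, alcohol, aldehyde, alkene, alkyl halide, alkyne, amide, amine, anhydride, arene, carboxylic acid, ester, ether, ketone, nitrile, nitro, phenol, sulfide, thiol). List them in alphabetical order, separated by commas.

alkene, amide, amine, arene, ester, ether, nitrile

Taking each segment in turn:
  N≡C: N≡C–: carbon triple-bonded to nitrogen → nitrile.
  CH(COOCH3): pendant –COOCH3: carbonyl C bonded to C and –OCH3 → ester.
  CH(COOCH3): pendant –COOCH3: carbonyl C bonded to C and –OCH3 → ester.
  CH2NHCH2: C–N–C with sp³ carbons and no adjacent C=O → amine (secondary).
  CH(NHCOCH3): pendant –NHC(=O)CH3: N bonded to a carbonyl → amide (not amine).
  CH(NHCOCH3): pendant –NHC(=O)CH3: N bonded to a carbonyl → amide (not amine).
  CH=CH: C=C double bond → alkene.
  CH(C6H5): pendant –C6H5: benzene ring → arene.
  CH(OCH3): pendant –OCH3: C–O–C with sp³ C, no adjacent C=O → ether.
  C6H5: –C6H5 phenyl ring → arene.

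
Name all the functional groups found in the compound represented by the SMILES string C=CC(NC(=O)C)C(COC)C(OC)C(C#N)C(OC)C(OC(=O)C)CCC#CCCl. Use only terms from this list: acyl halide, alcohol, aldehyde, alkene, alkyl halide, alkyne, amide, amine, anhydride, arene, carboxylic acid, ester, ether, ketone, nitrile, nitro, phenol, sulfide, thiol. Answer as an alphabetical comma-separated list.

C=C double bond → alkene.
pendant –NHC(=O)CH3: N bonded to a carbonyl → amide (not amine).
pendant –CH2OCH3: C–O–C linkage → ether.
pendant –OCH3: C–O–C with sp³ C, no adjacent C=O → ether.
pendant –C≡N: nitrile.
pendant –OCH3: C–O–C with sp³ C, no adjacent C=O → ether.
pendant –OC(=O)CH3: an acyloxy group → ester.
C≡C triple bond → alkyne.
halogen on an sp³ carbon → alkyl halide.

alkene, alkyl halide, alkyne, amide, ester, ether, nitrile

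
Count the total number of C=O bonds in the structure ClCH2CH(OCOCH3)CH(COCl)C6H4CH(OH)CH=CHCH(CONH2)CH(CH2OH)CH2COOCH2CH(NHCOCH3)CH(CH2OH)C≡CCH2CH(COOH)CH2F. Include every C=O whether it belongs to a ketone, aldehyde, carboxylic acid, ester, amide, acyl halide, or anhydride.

6

CH(OCOCH3): ester, 1 C=O (running total 1).
CH(COCl): acyl halide, 1 C=O (running total 2).
CH(CONH2): amide, 1 C=O (running total 3).
CH2COOCH2: ester, 1 C=O (running total 4).
CH(NHCOCH3): amide, 1 C=O (running total 5).
CH(COOH): carboxylic acid, 1 C=O (running total 6).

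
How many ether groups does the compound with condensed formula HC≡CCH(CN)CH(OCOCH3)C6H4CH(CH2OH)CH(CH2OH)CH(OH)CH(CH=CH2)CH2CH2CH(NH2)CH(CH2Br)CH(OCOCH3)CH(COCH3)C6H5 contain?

C≡C triple bond → alkyne.
pendant –C≡N: nitrile.
pendant –OC(=O)CH3: an acyloxy group → ester.
para-disubstituted benzene ring → arene.
pendant –CH2OH on an sp³ backbone C → alcohol.
pendant –CH2OH on an sp³ backbone C → alcohol.
–OH on an sp³ carbon → alcohol (secondary).
pendant –CH=CH2: C=C double bond → alkene.
–NH2 on an sp³ carbon with no adjacent C=O → amine.
pendant –CH2X: halogen on sp³ carbon → alkyl halide.
pendant –OC(=O)CH3: an acyloxy group → ester.
pendant –COCH3: carbonyl C bonded to two carbons → ketone.
–C6H5 phenyl ring → arene.
No segment is a ether: CH(OCOCH3) is ester, not ether; CH(CH2OH) is alcohol, not ether; CH(CH2OH) is alcohol, not ether. → 0.

0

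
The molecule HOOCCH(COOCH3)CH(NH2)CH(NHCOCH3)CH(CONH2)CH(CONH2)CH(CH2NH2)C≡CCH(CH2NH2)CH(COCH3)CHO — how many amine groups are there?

Reading the structure from left to right:
  HOOC: –COOH: carbonyl C bonded to –OH and C → carboxylic acid (the –OH is not a separate alcohol).
  CH(COOCH3): pendant –COOCH3: carbonyl C bonded to C and –OCH3 → ester.
  CH(NH2): –NH2 on an sp³ carbon with no adjacent C=O → amine.
  CH(NHCOCH3): pendant –NHC(=O)CH3: N bonded to a carbonyl → amide (not amine).
  CH(CONH2): pendant –CONH2: carbonyl C bonded to C and N → amide.
  CH(CONH2): pendant –CONH2: carbonyl C bonded to C and N → amide.
  CH(CH2NH2): pendant –CH2NH2: N on sp³ C, no adjacent C=O → amine.
  C≡C: C≡C triple bond → alkyne.
  CH(CH2NH2): pendant –CH2NH2: N on sp³ C, no adjacent C=O → amine.
  CH(COCH3): pendant –COCH3: carbonyl C bonded to two carbons → ketone.
  CHO: terminal –CHO: carbonyl C bonded to H and C → aldehyde.
Amine appears at: CH(NH2), CH(CH2NH2), CH(CH2NH2) → 3.

3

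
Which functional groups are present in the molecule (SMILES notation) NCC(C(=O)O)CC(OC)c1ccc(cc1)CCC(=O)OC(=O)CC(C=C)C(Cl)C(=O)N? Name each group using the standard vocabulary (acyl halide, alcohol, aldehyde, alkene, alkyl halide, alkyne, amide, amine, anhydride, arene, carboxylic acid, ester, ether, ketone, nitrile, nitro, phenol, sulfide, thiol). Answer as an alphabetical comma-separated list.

Working along the chain:
  H2NCH2: –NH2 on an sp³ carbon with no adjacent C=O → amine.
  CH(COOH): pendant –COOH: carbonyl C bonded to C and –OH → carboxylic acid.
  CH(OCH3): pendant –OCH3: C–O–C with sp³ C, no adjacent C=O → ether.
  C6H4: para-disubstituted benzene ring → arene.
  CH2CO-O-COCH2: two acyl groups sharing one oxygen, –C(=O)–O–C(=O)– → anhydride.
  CH(CH=CH2): pendant –CH=CH2: C=C double bond → alkene.
  CH(Cl): halogen on an sp³ carbon → alkyl halide.
  CONH2: –C(=O)NH2: carbonyl C bonded to C and to N → amide (the N is not a separate amine).

alkene, alkyl halide, amide, amine, anhydride, arene, carboxylic acid, ether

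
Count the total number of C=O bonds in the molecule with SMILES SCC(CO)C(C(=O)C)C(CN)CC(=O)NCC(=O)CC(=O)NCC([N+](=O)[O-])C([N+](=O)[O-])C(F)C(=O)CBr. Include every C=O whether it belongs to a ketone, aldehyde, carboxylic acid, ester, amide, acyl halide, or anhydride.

CH(COCH3): ketone, 1 C=O (running total 1).
CH2CONHCH2: amide, 1 C=O (running total 2).
CO: ketone, 1 C=O (running total 3).
CH2CONHCH2: amide, 1 C=O (running total 4).
CO: ketone, 1 C=O (running total 5).

5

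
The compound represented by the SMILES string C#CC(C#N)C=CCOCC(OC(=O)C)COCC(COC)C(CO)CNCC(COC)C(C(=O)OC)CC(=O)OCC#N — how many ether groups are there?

Reading the structure from left to right:
  HC≡C: C≡C triple bond → alkyne.
  CH(CN): pendant –C≡N: nitrile.
  CH=CH: C=C double bond → alkene.
  CH2OCH2: C–O–C with sp³ carbons on both sides and no adjacent C=O → ether.
  CH(OCOCH3): pendant –OC(=O)CH3: an acyloxy group → ester.
  CH2OCH2: C–O–C with sp³ carbons on both sides and no adjacent C=O → ether.
  CH(CH2OCH3): pendant –CH2OCH3: C–O–C linkage → ether.
  CH(CH2OH): pendant –CH2OH on an sp³ backbone C → alcohol.
  CH2NHCH2: C–N–C with sp³ carbons and no adjacent C=O → amine (secondary).
  CH(CH2OCH3): pendant –CH2OCH3: C–O–C linkage → ether.
  CH(COOCH3): pendant –COOCH3: carbonyl C bonded to C and –OCH3 → ester.
  CH2COOCH2: –C(=O)–O–C with C on the carbonyl side → ester.
  CN: –C≡N: carbon triple-bonded to nitrogen → nitrile.
Ether appears at: CH2OCH2, CH2OCH2, CH(CH2OCH3), CH(CH2OCH3) → 4.

4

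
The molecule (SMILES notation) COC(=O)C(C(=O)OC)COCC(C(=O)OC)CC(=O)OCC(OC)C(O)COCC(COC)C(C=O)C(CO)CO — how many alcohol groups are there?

3

Working along the chain:
  CH3OOC: CH3O–C(=O)–: carbonyl C bonded to C and to –OCH3 → ester (not ketone + ether).
  CH(COOCH3): pendant –COOCH3: carbonyl C bonded to C and –OCH3 → ester.
  CH2OCH2: C–O–C with sp³ carbons on both sides and no adjacent C=O → ether.
  CH(COOCH3): pendant –COOCH3: carbonyl C bonded to C and –OCH3 → ester.
  CH2COOCH2: –C(=O)–O–C with C on the carbonyl side → ester.
  CH(OCH3): pendant –OCH3: C–O–C with sp³ C, no adjacent C=O → ether.
  CH(OH): –OH on an sp³ carbon → alcohol (secondary).
  CH2OCH2: C–O–C with sp³ carbons on both sides and no adjacent C=O → ether.
  CH(CH2OCH3): pendant –CH2OCH3: C–O–C linkage → ether.
  CH(CHO): pendant –CHO: carbonyl C bonded to C and H → aldehyde.
  CH(CH2OH): pendant –CH2OH on an sp³ backbone C → alcohol.
  CH2OH: –OH on an sp³ carbon → alcohol.
Alcohol appears at: CH(OH), CH(CH2OH), CH2OH → 3.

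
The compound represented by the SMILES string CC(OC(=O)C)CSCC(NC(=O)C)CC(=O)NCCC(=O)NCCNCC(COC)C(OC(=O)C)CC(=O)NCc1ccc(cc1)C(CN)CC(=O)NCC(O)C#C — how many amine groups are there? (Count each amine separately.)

Taking each segment in turn:
  CH(OCOCH3): pendant –OC(=O)CH3: an acyloxy group → ester.
  CH2SCH2: C–S–C linkage → sulfide (thioether).
  CH(NHCOCH3): pendant –NHC(=O)CH3: N bonded to a carbonyl → amide (not amine).
  CH2CONHCH2: –C(=O)–N– linkage → amide (the N is not an amine).
  CH2CONHCH2: –C(=O)–N– linkage → amide (the N is not an amine).
  CH2NHCH2: C–N–C with sp³ carbons and no adjacent C=O → amine (secondary).
  CH(CH2OCH3): pendant –CH2OCH3: C–O–C linkage → ether.
  CH(OCOCH3): pendant –OC(=O)CH3: an acyloxy group → ester.
  CH2CONHCH2: –C(=O)–N– linkage → amide (the N is not an amine).
  C6H4: para-disubstituted benzene ring → arene.
  CH(CH2NH2): pendant –CH2NH2: N on sp³ C, no adjacent C=O → amine.
  CH2CONHCH2: –C(=O)–N– linkage → amide (the N is not an amine).
  CH(OH): –OH on an sp³ carbon → alcohol (secondary).
  C≡CH: C≡C triple bond → alkyne.
Amine appears at: CH2NHCH2, CH(CH2NH2) → 2.

2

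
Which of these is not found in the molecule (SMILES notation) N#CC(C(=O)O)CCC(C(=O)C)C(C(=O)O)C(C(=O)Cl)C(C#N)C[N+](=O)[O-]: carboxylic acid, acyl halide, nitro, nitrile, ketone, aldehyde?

carboxylic acid: present (CH(COOH) — pendant –COOH: carbonyl C bonded to C and –OH → carboxylic acid).
nitrile: present (N≡C — N≡C–: carbon triple-bonded to nitrogen → nitrile).
acyl halide: present (CH(COCl) — pendant –C(=O)X: carbonyl C bonded to C and halogen → acyl halide).
ketone: present (CH(COCH3) — pendant –COCH3: carbonyl C bonded to two carbons → ketone).
nitro: present (CH2NO2 — –NO2 on carbon → nitro group).
aldehyde: absent. In CH(COCH3), the carbonyl carbon is bonded to two carbons, so it is a ketone, not an aldehyde. In CH(COOH), the carbonyl carbon bears –OH, not –H, so it is a carboxylic acid.

aldehyde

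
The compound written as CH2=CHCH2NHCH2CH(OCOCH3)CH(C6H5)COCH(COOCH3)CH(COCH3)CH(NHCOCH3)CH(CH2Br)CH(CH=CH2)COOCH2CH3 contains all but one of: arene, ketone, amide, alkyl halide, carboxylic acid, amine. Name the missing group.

ketone: present (CO — –C(=O)– with carbon on both sides → ketone).
amine: present (CH2NHCH2 — C–N–C with sp³ carbons and no adjacent C=O → amine (secondary)).
amide: present (CH(NHCOCH3) — pendant –NHC(=O)CH3: N bonded to a carbonyl → amide (not amine)).
arene: present (CH(C6H5) — pendant –C6H5: benzene ring → arene).
alkyl halide: present (CH(CH2Br) — pendant –CH2X: halogen on sp³ carbon → alkyl halide).
carboxylic acid: absent. In each of CH(OCOCH3), CH(COOCH3) and COOCH2CH3, the acyl oxygen is bonded to carbon (–O–C), not to H, so this is an ester. In CH(NHCOCH3), the carbonyl is bonded to nitrogen, not to –OH; that is an amide.

carboxylic acid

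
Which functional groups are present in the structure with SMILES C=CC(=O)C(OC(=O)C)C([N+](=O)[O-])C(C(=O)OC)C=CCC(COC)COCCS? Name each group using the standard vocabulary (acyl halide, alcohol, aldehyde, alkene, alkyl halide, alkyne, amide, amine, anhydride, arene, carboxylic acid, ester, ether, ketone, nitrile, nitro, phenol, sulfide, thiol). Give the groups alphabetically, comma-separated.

alkene, ester, ether, ketone, nitro, thiol

Taking each segment in turn:
  CH2=CH: C=C double bond → alkene.
  CO: –C(=O)– with carbon on both sides → ketone.
  CH(OCOCH3): pendant –OC(=O)CH3: an acyloxy group → ester.
  CH(NO2): –NO2 on an sp³ carbon → nitro (the N=O is not a carbonyl).
  CH(COOCH3): pendant –COOCH3: carbonyl C bonded to C and –OCH3 → ester.
  CH=CH: C=C double bond → alkene.
  CH(CH2OCH3): pendant –CH2OCH3: C–O–C linkage → ether.
  CH2OCH2: C–O–C with sp³ carbons on both sides and no adjacent C=O → ether.
  CH2SH: –SH on an sp³ carbon → thiol.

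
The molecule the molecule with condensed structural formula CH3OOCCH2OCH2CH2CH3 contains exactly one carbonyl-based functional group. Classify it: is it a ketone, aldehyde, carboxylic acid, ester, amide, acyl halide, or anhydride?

The carbonyl is in the CH3OOC segment: CH3O–C(=O)–: carbonyl C bonded to C and to –OCH3 → ester (not ketone + ether).

ester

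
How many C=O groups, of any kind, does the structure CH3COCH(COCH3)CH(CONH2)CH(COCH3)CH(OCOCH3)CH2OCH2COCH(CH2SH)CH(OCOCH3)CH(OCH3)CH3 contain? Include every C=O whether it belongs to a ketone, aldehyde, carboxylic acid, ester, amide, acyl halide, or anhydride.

7

CO: ketone, 1 C=O (running total 1).
CH(COCH3): ketone, 1 C=O (running total 2).
CH(CONH2): amide, 1 C=O (running total 3).
CH(COCH3): ketone, 1 C=O (running total 4).
CH(OCOCH3): ester, 1 C=O (running total 5).
CO: ketone, 1 C=O (running total 6).
CH(OCOCH3): ester, 1 C=O (running total 7).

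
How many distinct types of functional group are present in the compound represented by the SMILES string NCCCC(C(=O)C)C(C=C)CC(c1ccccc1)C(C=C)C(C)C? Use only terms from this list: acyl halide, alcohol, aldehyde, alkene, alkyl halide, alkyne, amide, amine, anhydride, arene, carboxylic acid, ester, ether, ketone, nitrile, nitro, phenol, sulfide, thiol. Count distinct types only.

4

Reading the structure from left to right:
  H2NCH2: –NH2 on an sp³ carbon with no adjacent C=O → amine.
  CH(COCH3): pendant –COCH3: carbonyl C bonded to two carbons → ketone.
  CH(CH=CH2): pendant –CH=CH2: C=C double bond → alkene.
  CH(C6H5): pendant –C6H5: benzene ring → arene.
  CH(CH=CH2): pendant –CH=CH2: C=C double bond → alkene.
Distinct types present: alkene, amine, arene, ketone.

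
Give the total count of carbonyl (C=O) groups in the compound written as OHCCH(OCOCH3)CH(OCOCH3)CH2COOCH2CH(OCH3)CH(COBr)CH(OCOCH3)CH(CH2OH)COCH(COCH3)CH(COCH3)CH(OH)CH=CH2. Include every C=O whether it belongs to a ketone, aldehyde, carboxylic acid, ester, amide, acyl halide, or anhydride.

9

OHC: aldehyde, 1 C=O (running total 1).
CH(OCOCH3): ester, 1 C=O (running total 2).
CH(OCOCH3): ester, 1 C=O (running total 3).
CH2COOCH2: ester, 1 C=O (running total 4).
CH(COBr): acyl halide, 1 C=O (running total 5).
CH(OCOCH3): ester, 1 C=O (running total 6).
CO: ketone, 1 C=O (running total 7).
CH(COCH3): ketone, 1 C=O (running total 8).
CH(COCH3): ketone, 1 C=O (running total 9).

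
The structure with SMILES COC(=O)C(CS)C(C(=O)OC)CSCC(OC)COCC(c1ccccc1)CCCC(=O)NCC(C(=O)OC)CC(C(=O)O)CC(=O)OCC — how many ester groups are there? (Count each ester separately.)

Working along the chain:
  CH3OOC: CH3O–C(=O)–: carbonyl C bonded to C and to –OCH3 → ester (not ketone + ether).
  CH(CH2SH): pendant –CH2SH → thiol.
  CH(COOCH3): pendant –COOCH3: carbonyl C bonded to C and –OCH3 → ester.
  CH2SCH2: C–S–C linkage → sulfide (thioether).
  CH(OCH3): pendant –OCH3: C–O–C with sp³ C, no adjacent C=O → ether.
  CH2OCH2: C–O–C with sp³ carbons on both sides and no adjacent C=O → ether.
  CH(C6H5): pendant –C6H5: benzene ring → arene.
  CH2CONHCH2: –C(=O)–N– linkage → amide (the N is not an amine).
  CH(COOCH3): pendant –COOCH3: carbonyl C bonded to C and –OCH3 → ester.
  CH(COOH): pendant –COOH: carbonyl C bonded to C and –OH → carboxylic acid.
  COOCH2CH3: –C(=O)OCH2CH3: carbonyl C bonded to C and to –OEt → ester.
Ester appears at: CH3OOC, CH(COOCH3), CH(COOCH3), COOCH2CH3 → 4.

4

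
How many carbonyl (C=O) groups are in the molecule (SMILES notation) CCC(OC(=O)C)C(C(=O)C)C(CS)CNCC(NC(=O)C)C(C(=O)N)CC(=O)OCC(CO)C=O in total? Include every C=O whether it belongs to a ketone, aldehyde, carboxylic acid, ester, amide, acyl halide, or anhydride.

CH(OCOCH3): ester, 1 C=O (running total 1).
CH(COCH3): ketone, 1 C=O (running total 2).
CH(NHCOCH3): amide, 1 C=O (running total 3).
CH(CONH2): amide, 1 C=O (running total 4).
CH2COOCH2: ester, 1 C=O (running total 5).
CHO: aldehyde, 1 C=O (running total 6).

6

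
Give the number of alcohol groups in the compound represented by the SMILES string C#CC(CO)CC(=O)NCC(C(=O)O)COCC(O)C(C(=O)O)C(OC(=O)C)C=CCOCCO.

3

C≡C triple bond → alkyne.
pendant –CH2OH on an sp³ backbone C → alcohol.
–C(=O)–N– linkage → amide (the N is not an amine).
pendant –COOH: carbonyl C bonded to C and –OH → carboxylic acid.
C–O–C with sp³ carbons on both sides and no adjacent C=O → ether.
–OH on an sp³ carbon → alcohol (secondary).
pendant –COOH: carbonyl C bonded to C and –OH → carboxylic acid.
pendant –OC(=O)CH3: an acyloxy group → ester.
C=C double bond → alkene.
C–O–C with sp³ carbons on both sides and no adjacent C=O → ether.
–OH on an sp³ carbon → alcohol.
Alcohol appears at: CH(CH2OH), CH(OH), CH2OH → 3.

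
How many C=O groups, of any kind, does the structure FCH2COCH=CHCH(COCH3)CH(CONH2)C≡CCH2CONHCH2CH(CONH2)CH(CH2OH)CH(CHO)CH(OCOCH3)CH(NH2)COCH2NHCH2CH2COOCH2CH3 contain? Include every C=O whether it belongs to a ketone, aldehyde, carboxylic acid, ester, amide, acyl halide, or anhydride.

CO: ketone, 1 C=O (running total 1).
CH(COCH3): ketone, 1 C=O (running total 2).
CH(CONH2): amide, 1 C=O (running total 3).
CH2CONHCH2: amide, 1 C=O (running total 4).
CH(CONH2): amide, 1 C=O (running total 5).
CH(CHO): aldehyde, 1 C=O (running total 6).
CH(OCOCH3): ester, 1 C=O (running total 7).
CO: ketone, 1 C=O (running total 8).
COOCH2CH3: ester, 1 C=O (running total 9).

9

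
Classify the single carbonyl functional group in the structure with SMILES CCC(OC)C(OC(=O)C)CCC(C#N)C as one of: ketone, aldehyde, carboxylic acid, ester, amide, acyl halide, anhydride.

The carbonyl is in the CH(OCOCH3) segment: pendant –OC(=O)CH3: an acyloxy group → ester.

ester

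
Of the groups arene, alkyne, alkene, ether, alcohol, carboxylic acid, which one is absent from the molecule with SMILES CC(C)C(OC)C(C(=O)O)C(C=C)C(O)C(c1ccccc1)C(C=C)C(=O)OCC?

alkyne

ether: present (CH(OCH3) — pendant –OCH3: C–O–C with sp³ C, no adjacent C=O → ether).
arene: present (CH(C6H5) — pendant –C6H5: benzene ring → arene).
alcohol: present (CH(OH) — –OH on an sp³ carbon → alcohol (secondary)).
alkene: present (CH(CH=CH2) — pendant –CH=CH2: C=C double bond → alkene).
carboxylic acid: present (CH(COOH) — pendant –COOH: carbonyl C bonded to C and –OH → carboxylic acid).
alkyne: no segment matches this pattern.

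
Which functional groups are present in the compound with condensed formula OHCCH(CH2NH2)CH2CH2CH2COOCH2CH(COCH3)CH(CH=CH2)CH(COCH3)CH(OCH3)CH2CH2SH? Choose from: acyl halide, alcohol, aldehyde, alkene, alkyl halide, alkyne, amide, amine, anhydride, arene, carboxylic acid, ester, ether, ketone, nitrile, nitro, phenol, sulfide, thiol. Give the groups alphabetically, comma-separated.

terminal –CHO: carbonyl C bonded to H and C → aldehyde.
pendant –CH2NH2: N on sp³ C, no adjacent C=O → amine.
–C(=O)–O–C with C on the carbonyl side → ester.
pendant –COCH3: carbonyl C bonded to two carbons → ketone.
pendant –CH=CH2: C=C double bond → alkene.
pendant –COCH3: carbonyl C bonded to two carbons → ketone.
pendant –OCH3: C–O–C with sp³ C, no adjacent C=O → ether.
–SH on an sp³ carbon → thiol.

aldehyde, alkene, amine, ester, ether, ketone, thiol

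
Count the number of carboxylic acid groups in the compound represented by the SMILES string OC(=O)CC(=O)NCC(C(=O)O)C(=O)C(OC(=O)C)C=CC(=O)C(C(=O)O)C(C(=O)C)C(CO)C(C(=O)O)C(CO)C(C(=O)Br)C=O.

Working along the chain:
  HOOC: –COOH: carbonyl C bonded to –OH and C → carboxylic acid (the –OH is not a separate alcohol).
  CH2CONHCH2: –C(=O)–N– linkage → amide (the N is not an amine).
  CH(COOH): pendant –COOH: carbonyl C bonded to C and –OH → carboxylic acid.
  CO: –C(=O)– with carbon on both sides → ketone.
  CH(OCOCH3): pendant –OC(=O)CH3: an acyloxy group → ester.
  CH=CH: C=C double bond → alkene.
  CO: –C(=O)– with carbon on both sides → ketone.
  CH(COOH): pendant –COOH: carbonyl C bonded to C and –OH → carboxylic acid.
  CH(COCH3): pendant –COCH3: carbonyl C bonded to two carbons → ketone.
  CH(CH2OH): pendant –CH2OH on an sp³ backbone C → alcohol.
  CH(COOH): pendant –COOH: carbonyl C bonded to C and –OH → carboxylic acid.
  CH(CH2OH): pendant –CH2OH on an sp³ backbone C → alcohol.
  CH(COBr): pendant –C(=O)X: carbonyl C bonded to C and halogen → acyl halide.
  CHO: terminal –CHO: carbonyl C bonded to H and C → aldehyde.
Carboxylic acid appears at: HOOC, CH(COOH), CH(COOH), CH(COOH) → 4.

4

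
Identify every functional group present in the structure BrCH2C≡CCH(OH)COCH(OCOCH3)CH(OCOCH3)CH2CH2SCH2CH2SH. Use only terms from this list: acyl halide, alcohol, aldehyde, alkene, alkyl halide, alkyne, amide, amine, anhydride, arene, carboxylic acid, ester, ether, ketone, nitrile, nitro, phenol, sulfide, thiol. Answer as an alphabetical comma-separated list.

alcohol, alkyl halide, alkyne, ester, ketone, sulfide, thiol

Working along the chain:
  BrCH2: halogen on an sp³ carbon → alkyl halide.
  C≡C: C≡C triple bond → alkyne.
  CH(OH): –OH on an sp³ carbon → alcohol (secondary).
  CO: –C(=O)– with carbon on both sides → ketone.
  CH(OCOCH3): pendant –OC(=O)CH3: an acyloxy group → ester.
  CH(OCOCH3): pendant –OC(=O)CH3: an acyloxy group → ester.
  CH2SCH2: C–S–C linkage → sulfide (thioether).
  CH2SH: –SH on an sp³ carbon → thiol.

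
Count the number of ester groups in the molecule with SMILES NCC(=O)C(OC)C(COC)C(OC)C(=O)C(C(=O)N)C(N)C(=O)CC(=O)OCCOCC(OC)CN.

1

–NH2 on an sp³ carbon with no adjacent C=O → amine.
–C(=O)– with carbon on both sides → ketone.
pendant –OCH3: C–O–C with sp³ C, no adjacent C=O → ether.
pendant –CH2OCH3: C–O–C linkage → ether.
pendant –OCH3: C–O–C with sp³ C, no adjacent C=O → ether.
–C(=O)– with carbon on both sides → ketone.
pendant –CONH2: carbonyl C bonded to C and N → amide.
–NH2 on an sp³ carbon with no adjacent C=O → amine.
–C(=O)– with carbon on both sides → ketone.
–C(=O)–O–C with C on the carbonyl side → ester.
C–O–C with sp³ carbons on both sides and no adjacent C=O → ether.
pendant –OCH3: C–O–C with sp³ C, no adjacent C=O → ether.
–NH2 on an sp³ carbon with no adjacent C=O → amine.
Ester appears at: CH2COOCH2 → 1.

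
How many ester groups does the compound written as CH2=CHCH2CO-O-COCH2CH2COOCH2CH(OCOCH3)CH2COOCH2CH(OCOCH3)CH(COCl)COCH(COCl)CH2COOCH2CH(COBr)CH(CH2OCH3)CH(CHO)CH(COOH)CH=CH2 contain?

5

C=C double bond → alkene.
two acyl groups sharing one oxygen, –C(=O)–O–C(=O)– → anhydride.
–C(=O)–O–C with C on the carbonyl side → ester.
pendant –OC(=O)CH3: an acyloxy group → ester.
–C(=O)–O–C with C on the carbonyl side → ester.
pendant –OC(=O)CH3: an acyloxy group → ester.
pendant –C(=O)X: carbonyl C bonded to C and halogen → acyl halide.
–C(=O)– with carbon on both sides → ketone.
pendant –C(=O)X: carbonyl C bonded to C and halogen → acyl halide.
–C(=O)–O–C with C on the carbonyl side → ester.
pendant –C(=O)X: carbonyl C bonded to C and halogen → acyl halide.
pendant –CH2OCH3: C–O–C linkage → ether.
pendant –CHO: carbonyl C bonded to C and H → aldehyde.
pendant –COOH: carbonyl C bonded to C and –OH → carboxylic acid.
C=C double bond → alkene.
Ester appears at: CH2COOCH2, CH(OCOCH3), CH2COOCH2, CH(OCOCH3), CH2COOCH2 → 5.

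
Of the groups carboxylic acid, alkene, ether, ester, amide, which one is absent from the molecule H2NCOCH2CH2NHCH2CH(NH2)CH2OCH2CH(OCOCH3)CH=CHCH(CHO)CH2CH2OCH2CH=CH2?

amide: present (H2NCO — –C(=O)NH2: carbonyl C bonded to C and to N → amide (the N is not a separate amine)).
ester: present (CH(OCOCH3) — pendant –OC(=O)CH3: an acyloxy group → ester).
alkene: present (CH=CH — C=C double bond → alkene).
ether: present (CH2OCH2 — C–O–C with sp³ carbons on both sides and no adjacent C=O → ether).
carboxylic acid: absent. In CH(OCOCH3), the acyl oxygen is bonded to carbon (–O–C), not to H, so this is an ester. In H2NCO, the carbonyl is bonded to nitrogen, not to –OH; that is an amide.

carboxylic acid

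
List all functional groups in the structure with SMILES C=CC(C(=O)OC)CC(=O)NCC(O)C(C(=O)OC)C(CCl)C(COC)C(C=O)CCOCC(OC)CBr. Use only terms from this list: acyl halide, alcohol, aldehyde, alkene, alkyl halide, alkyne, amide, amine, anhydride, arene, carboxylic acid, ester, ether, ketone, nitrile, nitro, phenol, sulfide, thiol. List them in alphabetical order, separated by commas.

alcohol, aldehyde, alkene, alkyl halide, amide, ester, ether

Reading the structure from left to right:
  CH2=CH: C=C double bond → alkene.
  CH(COOCH3): pendant –COOCH3: carbonyl C bonded to C and –OCH3 → ester.
  CH2CONHCH2: –C(=O)–N– linkage → amide (the N is not an amine).
  CH(OH): –OH on an sp³ carbon → alcohol (secondary).
  CH(COOCH3): pendant –COOCH3: carbonyl C bonded to C and –OCH3 → ester.
  CH(CH2Cl): pendant –CH2X: halogen on sp³ carbon → alkyl halide.
  CH(CH2OCH3): pendant –CH2OCH3: C–O–C linkage → ether.
  CH(CHO): pendant –CHO: carbonyl C bonded to C and H → aldehyde.
  CH2OCH2: C–O–C with sp³ carbons on both sides and no adjacent C=O → ether.
  CH(OCH3): pendant –OCH3: C–O–C with sp³ C, no adjacent C=O → ether.
  CH2Br: halogen on an sp³ carbon → alkyl halide.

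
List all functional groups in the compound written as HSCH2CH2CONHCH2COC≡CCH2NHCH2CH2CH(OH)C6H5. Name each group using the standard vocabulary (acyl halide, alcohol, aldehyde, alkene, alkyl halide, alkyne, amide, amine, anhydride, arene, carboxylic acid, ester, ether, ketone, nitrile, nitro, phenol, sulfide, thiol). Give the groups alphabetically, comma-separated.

alcohol, alkyne, amide, amine, arene, ketone, thiol

Working along the chain:
  HSCH2: –SH on an sp³ carbon → thiol.
  CH2CONHCH2: –C(=O)–N– linkage → amide (the N is not an amine).
  CO: –C(=O)– with carbon on both sides → ketone.
  C≡C: C≡C triple bond → alkyne.
  CH2NHCH2: C–N–C with sp³ carbons and no adjacent C=O → amine (secondary).
  CH(OH): –OH on an sp³ carbon → alcohol (secondary).
  C6H5: –C6H5 phenyl ring → arene.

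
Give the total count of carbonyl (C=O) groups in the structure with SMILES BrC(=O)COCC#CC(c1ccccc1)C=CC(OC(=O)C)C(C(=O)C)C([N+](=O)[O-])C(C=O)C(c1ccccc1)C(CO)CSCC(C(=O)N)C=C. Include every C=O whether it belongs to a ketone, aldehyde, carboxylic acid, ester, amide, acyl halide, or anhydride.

5

BrCO: acyl halide, 1 C=O (running total 1).
CH(OCOCH3): ester, 1 C=O (running total 2).
CH(COCH3): ketone, 1 C=O (running total 3).
CH(CHO): aldehyde, 1 C=O (running total 4).
CH(CONH2): amide, 1 C=O (running total 5).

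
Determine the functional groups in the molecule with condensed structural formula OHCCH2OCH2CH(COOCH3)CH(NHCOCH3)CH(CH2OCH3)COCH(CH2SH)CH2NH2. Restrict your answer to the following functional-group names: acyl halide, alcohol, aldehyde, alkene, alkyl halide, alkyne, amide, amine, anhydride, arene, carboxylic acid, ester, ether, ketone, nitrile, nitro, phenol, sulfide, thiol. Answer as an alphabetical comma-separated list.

Reading the structure from left to right:
  OHC: terminal –CHO: carbonyl C bonded to H and C → aldehyde.
  CH2OCH2: C–O–C with sp³ carbons on both sides and no adjacent C=O → ether.
  CH(COOCH3): pendant –COOCH3: carbonyl C bonded to C and –OCH3 → ester.
  CH(NHCOCH3): pendant –NHC(=O)CH3: N bonded to a carbonyl → amide (not amine).
  CH(CH2OCH3): pendant –CH2OCH3: C–O–C linkage → ether.
  CO: –C(=O)– with carbon on both sides → ketone.
  CH(CH2SH): pendant –CH2SH → thiol.
  CH2NH2: –NH2 on an sp³ carbon with no adjacent C=O → amine.

aldehyde, amide, amine, ester, ether, ketone, thiol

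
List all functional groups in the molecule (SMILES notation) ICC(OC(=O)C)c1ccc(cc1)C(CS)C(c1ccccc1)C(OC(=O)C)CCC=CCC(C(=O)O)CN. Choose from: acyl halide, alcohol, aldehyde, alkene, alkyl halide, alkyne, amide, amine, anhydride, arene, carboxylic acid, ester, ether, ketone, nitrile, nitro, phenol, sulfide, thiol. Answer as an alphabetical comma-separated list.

halogen on an sp³ carbon → alkyl halide.
pendant –OC(=O)CH3: an acyloxy group → ester.
para-disubstituted benzene ring → arene.
pendant –CH2SH → thiol.
pendant –C6H5: benzene ring → arene.
pendant –OC(=O)CH3: an acyloxy group → ester.
C=C double bond → alkene.
pendant –COOH: carbonyl C bonded to C and –OH → carboxylic acid.
–NH2 on an sp³ carbon with no adjacent C=O → amine.

alkene, alkyl halide, amine, arene, carboxylic acid, ester, thiol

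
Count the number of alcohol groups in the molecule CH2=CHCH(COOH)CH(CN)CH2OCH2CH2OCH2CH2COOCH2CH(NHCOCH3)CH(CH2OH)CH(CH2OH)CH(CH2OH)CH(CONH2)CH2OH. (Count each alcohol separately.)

4

Taking each segment in turn:
  CH2=CH: C=C double bond → alkene.
  CH(COOH): pendant –COOH: carbonyl C bonded to C and –OH → carboxylic acid.
  CH(CN): pendant –C≡N: nitrile.
  CH2OCH2: C–O–C with sp³ carbons on both sides and no adjacent C=O → ether.
  CH2OCH2: C–O–C with sp³ carbons on both sides and no adjacent C=O → ether.
  CH2COOCH2: –C(=O)–O–C with C on the carbonyl side → ester.
  CH(NHCOCH3): pendant –NHC(=O)CH3: N bonded to a carbonyl → amide (not amine).
  CH(CH2OH): pendant –CH2OH on an sp³ backbone C → alcohol.
  CH(CH2OH): pendant –CH2OH on an sp³ backbone C → alcohol.
  CH(CH2OH): pendant –CH2OH on an sp³ backbone C → alcohol.
  CH(CONH2): pendant –CONH2: carbonyl C bonded to C and N → amide.
  CH2OH: –OH on an sp³ carbon → alcohol.
Alcohol appears at: CH(CH2OH), CH(CH2OH), CH(CH2OH), CH2OH → 4.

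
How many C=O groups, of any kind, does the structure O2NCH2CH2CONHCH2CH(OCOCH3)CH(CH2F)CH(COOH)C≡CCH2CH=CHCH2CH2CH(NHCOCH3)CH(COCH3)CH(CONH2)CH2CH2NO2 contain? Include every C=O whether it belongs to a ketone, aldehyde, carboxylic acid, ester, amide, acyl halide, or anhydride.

6

CH2CONHCH2: amide, 1 C=O (running total 1).
CH(OCOCH3): ester, 1 C=O (running total 2).
CH(COOH): carboxylic acid, 1 C=O (running total 3).
CH(NHCOCH3): amide, 1 C=O (running total 4).
CH(COCH3): ketone, 1 C=O (running total 5).
CH(CONH2): amide, 1 C=O (running total 6).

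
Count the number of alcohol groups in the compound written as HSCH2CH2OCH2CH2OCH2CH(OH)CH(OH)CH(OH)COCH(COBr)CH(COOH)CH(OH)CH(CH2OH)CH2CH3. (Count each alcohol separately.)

5

Taking each segment in turn:
  HSCH2: –SH on an sp³ carbon → thiol.
  CH2OCH2: C–O–C with sp³ carbons on both sides and no adjacent C=O → ether.
  CH2OCH2: C–O–C with sp³ carbons on both sides and no adjacent C=O → ether.
  CH(OH): –OH on an sp³ carbon → alcohol (secondary).
  CH(OH): –OH on an sp³ carbon → alcohol (secondary).
  CH(OH): –OH on an sp³ carbon → alcohol (secondary).
  CO: –C(=O)– with carbon on both sides → ketone.
  CH(COBr): pendant –C(=O)X: carbonyl C bonded to C and halogen → acyl halide.
  CH(COOH): pendant –COOH: carbonyl C bonded to C and –OH → carboxylic acid.
  CH(OH): –OH on an sp³ carbon → alcohol (secondary).
  CH(CH2OH): pendant –CH2OH on an sp³ backbone C → alcohol.
Alcohol appears at: CH(OH), CH(OH), CH(OH), CH(OH), CH(CH2OH) → 5.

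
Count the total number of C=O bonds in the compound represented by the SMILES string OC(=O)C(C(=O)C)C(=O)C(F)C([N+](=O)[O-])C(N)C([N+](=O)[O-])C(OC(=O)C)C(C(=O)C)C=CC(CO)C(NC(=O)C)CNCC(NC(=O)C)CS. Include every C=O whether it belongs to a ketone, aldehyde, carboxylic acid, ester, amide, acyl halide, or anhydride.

7

HOOC: carboxylic acid, 1 C=O (running total 1).
CH(COCH3): ketone, 1 C=O (running total 2).
CO: ketone, 1 C=O (running total 3).
CH(OCOCH3): ester, 1 C=O (running total 4).
CH(COCH3): ketone, 1 C=O (running total 5).
CH(NHCOCH3): amide, 1 C=O (running total 6).
CH(NHCOCH3): amide, 1 C=O (running total 7).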